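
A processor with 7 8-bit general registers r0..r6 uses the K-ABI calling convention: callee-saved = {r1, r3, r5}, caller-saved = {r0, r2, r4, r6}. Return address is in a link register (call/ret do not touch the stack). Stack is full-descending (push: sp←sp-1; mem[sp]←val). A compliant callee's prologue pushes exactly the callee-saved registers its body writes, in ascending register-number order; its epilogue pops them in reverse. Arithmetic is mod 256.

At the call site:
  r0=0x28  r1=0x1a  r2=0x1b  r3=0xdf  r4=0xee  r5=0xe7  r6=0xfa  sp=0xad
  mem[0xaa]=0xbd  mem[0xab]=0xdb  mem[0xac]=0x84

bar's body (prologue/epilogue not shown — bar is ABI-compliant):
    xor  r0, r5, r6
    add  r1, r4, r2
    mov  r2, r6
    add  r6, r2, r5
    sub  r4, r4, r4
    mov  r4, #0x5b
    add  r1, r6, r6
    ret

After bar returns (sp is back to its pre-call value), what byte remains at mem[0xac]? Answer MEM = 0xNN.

MEM = 0x1a

prologue: push r1 → mem[0xac]=0x1a, sp=0xac
body[0] xor  r0, r5, r6 → r0=0x1d
body[1] add  r1, r4, r2 → r1=0x09
body[2] mov  r2, r6 → r2=0xfa
body[3] add  r6, r2, r5 → r6=0xe1
body[4] sub  r4, r4, r4 → r4=0x00
body[5] mov  r4, #0x5b → r4=0x5b
body[6] add  r1, r6, r6 → r1=0xc2
epilogue: pop r1=0x1a, sp=0xad
prologue pushed ['r1'] at ['0xac']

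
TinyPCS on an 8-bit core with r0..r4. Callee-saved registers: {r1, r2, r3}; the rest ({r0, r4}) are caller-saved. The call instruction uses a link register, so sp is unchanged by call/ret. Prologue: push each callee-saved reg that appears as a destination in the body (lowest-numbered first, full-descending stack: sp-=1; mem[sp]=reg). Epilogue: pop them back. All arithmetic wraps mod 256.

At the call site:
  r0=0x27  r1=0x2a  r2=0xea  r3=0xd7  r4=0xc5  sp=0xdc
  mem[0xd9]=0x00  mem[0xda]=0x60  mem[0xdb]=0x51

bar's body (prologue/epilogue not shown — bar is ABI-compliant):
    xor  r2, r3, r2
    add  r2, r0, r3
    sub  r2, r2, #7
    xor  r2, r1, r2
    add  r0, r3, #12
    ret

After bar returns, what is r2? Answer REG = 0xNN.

REG = 0xea

prologue: push r2 → mem[0xdb]=0xea, sp=0xdb
body[0] xor  r2, r3, r2 → r2=0x3d
body[1] add  r2, r0, r3 → r2=0xfe
body[2] sub  r2, r2, #7 → r2=0xf7
body[3] xor  r2, r1, r2 → r2=0xdd
body[4] add  r0, r3, #12 → r0=0xe3
epilogue: pop r2=0xea, sp=0xdc
r2 is callee-saved → restored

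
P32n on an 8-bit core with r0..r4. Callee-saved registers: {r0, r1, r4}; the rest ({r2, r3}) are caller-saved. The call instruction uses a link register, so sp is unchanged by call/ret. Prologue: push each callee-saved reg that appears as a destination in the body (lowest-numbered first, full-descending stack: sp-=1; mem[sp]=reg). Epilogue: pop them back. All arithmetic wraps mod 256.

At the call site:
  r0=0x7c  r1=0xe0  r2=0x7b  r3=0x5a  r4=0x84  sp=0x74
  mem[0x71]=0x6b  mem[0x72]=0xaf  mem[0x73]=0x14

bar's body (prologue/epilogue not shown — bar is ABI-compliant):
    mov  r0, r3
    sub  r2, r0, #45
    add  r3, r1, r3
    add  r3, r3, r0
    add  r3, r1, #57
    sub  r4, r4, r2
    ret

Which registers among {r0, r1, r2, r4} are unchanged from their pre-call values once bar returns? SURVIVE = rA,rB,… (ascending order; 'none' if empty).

SURVIVE = r0,r1,r4

prologue: push r0 → mem[0x73]=0x7c, sp=0x73
prologue: push r4 → mem[0x72]=0x84, sp=0x72
body[0] mov  r0, r3 → r0=0x5a
body[1] sub  r2, r0, #45 → r2=0x2d
body[2] add  r3, r1, r3 → r3=0x3a
body[3] add  r3, r3, r0 → r3=0x94
body[4] add  r3, r1, #57 → r3=0x19
body[5] sub  r4, r4, r2 → r4=0x57
epilogue: pop r4=0x84, sp=0x73
epilogue: pop r0=0x7c, sp=0x74
r0: callee-saved, written=True
r1: callee-saved, written=False
r2: caller-saved, written=True
r4: callee-saved, written=True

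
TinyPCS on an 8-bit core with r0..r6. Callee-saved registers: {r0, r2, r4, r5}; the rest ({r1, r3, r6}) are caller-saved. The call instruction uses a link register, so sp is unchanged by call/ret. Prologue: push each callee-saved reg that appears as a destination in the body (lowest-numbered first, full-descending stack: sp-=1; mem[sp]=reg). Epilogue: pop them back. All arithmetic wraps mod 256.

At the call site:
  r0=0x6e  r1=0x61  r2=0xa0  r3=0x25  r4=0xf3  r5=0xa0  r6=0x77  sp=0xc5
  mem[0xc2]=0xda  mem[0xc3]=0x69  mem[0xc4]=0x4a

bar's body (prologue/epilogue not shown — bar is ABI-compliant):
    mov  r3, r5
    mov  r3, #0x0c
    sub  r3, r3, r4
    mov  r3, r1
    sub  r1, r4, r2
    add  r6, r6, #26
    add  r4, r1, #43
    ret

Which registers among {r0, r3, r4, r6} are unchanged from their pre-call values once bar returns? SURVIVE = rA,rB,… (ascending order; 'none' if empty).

prologue: push r4 -> mem[0xc4]=0xf3, sp=0xc4
body[0] mov  r3, r5 -> r3=0xa0
body[1] mov  r3, #0x0c -> r3=0x0c
body[2] sub  r3, r3, r4 -> r3=0x19
body[3] mov  r3, r1 -> r3=0x61
body[4] sub  r1, r4, r2 -> r1=0x53
body[5] add  r6, r6, #26 -> r6=0x91
body[6] add  r4, r1, #43 -> r4=0x7e
epilogue: pop r4=0xf3, sp=0xc5
r0: callee-saved, written=False
r3: caller-saved, written=True
r4: callee-saved, written=True
r6: caller-saved, written=True

SURVIVE = r0,r4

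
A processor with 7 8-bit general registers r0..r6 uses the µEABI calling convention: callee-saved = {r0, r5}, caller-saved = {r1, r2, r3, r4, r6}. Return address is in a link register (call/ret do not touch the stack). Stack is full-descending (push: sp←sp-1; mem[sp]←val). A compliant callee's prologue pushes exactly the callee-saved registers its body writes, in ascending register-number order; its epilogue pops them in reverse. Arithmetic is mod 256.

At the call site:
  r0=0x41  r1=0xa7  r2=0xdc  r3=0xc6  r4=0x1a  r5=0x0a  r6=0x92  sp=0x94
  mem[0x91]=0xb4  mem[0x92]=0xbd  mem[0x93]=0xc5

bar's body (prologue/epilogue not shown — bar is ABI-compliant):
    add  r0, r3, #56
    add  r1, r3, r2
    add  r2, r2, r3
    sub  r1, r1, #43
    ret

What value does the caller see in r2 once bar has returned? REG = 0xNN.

REG = 0xa2

prologue: push r0 -> mem[0x93]=0x41, sp=0x93
body[0] add  r0, r3, #56 -> r0=0xfe
body[1] add  r1, r3, r2 -> r1=0xa2
body[2] add  r2, r2, r3 -> r2=0xa2
body[3] sub  r1, r1, #43 -> r1=0x77
epilogue: pop r0=0x41, sp=0x94
r2 is caller-saved -> body value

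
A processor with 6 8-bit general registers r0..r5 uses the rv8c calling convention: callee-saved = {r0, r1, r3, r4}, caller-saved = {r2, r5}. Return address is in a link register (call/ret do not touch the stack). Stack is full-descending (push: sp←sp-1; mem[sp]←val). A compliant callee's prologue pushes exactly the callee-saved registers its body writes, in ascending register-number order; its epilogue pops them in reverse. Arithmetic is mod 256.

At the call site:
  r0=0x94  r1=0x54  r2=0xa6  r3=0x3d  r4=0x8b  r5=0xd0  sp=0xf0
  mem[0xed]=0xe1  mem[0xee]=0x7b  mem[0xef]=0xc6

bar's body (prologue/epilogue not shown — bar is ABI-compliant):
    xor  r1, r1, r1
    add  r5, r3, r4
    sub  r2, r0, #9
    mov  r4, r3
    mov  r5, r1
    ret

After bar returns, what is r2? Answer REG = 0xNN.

prologue: push r1 -> mem[0xef]=0x54, sp=0xef
prologue: push r4 -> mem[0xee]=0x8b, sp=0xee
body[0] xor  r1, r1, r1 -> r1=0x00
body[1] add  r5, r3, r4 -> r5=0xc8
body[2] sub  r2, r0, #9 -> r2=0x8b
body[3] mov  r4, r3 -> r4=0x3d
body[4] mov  r5, r1 -> r5=0x00
epilogue: pop r4=0x8b, sp=0xef
epilogue: pop r1=0x54, sp=0xf0
r2 is caller-saved -> body value

REG = 0x8b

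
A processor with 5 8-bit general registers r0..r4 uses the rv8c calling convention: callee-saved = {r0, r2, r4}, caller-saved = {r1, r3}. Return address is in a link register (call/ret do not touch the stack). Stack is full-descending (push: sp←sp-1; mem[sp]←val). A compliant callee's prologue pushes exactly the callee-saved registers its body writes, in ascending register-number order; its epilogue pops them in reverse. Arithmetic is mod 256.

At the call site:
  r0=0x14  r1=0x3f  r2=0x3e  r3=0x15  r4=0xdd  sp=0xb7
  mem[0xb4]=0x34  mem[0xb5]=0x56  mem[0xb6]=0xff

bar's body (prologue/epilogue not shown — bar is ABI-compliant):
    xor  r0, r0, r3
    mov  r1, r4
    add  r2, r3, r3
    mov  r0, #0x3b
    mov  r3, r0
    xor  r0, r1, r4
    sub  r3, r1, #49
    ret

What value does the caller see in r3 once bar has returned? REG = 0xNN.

REG = 0xac

prologue: push r0 → mem[0xb6]=0x14, sp=0xb6
prologue: push r2 → mem[0xb5]=0x3e, sp=0xb5
body[0] xor  r0, r0, r3 → r0=0x01
body[1] mov  r1, r4 → r1=0xdd
body[2] add  r2, r3, r3 → r2=0x2a
body[3] mov  r0, #0x3b → r0=0x3b
body[4] mov  r3, r0 → r3=0x3b
body[5] xor  r0, r1, r4 → r0=0x00
body[6] sub  r3, r1, #49 → r3=0xac
epilogue: pop r2=0x3e, sp=0xb6
epilogue: pop r0=0x14, sp=0xb7
r3 is caller-saved → body value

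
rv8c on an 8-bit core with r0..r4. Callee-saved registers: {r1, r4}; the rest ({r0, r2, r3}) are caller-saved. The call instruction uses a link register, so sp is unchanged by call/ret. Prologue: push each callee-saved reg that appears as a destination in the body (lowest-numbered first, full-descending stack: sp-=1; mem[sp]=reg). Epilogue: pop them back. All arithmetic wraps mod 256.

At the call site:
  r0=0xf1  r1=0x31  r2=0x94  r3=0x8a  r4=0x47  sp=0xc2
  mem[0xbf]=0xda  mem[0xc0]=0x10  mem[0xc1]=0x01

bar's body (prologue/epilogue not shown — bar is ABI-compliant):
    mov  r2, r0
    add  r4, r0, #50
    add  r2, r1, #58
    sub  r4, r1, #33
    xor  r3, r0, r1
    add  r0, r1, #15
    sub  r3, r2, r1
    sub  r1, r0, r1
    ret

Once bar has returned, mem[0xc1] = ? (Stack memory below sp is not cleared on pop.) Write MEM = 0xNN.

prologue: push r1 → mem[0xc1]=0x31, sp=0xc1
prologue: push r4 → mem[0xc0]=0x47, sp=0xc0
body[0] mov  r2, r0 → r2=0xf1
body[1] add  r4, r0, #50 → r4=0x23
body[2] add  r2, r1, #58 → r2=0x6b
body[3] sub  r4, r1, #33 → r4=0x10
body[4] xor  r3, r0, r1 → r3=0xc0
body[5] add  r0, r1, #15 → r0=0x40
body[6] sub  r3, r2, r1 → r3=0x3a
body[7] sub  r1, r0, r1 → r1=0x0f
epilogue: pop r4=0x47, sp=0xc1
epilogue: pop r1=0x31, sp=0xc2
prologue pushed ['r1', 'r4'] at ['0xc1', '0xc0']

MEM = 0x31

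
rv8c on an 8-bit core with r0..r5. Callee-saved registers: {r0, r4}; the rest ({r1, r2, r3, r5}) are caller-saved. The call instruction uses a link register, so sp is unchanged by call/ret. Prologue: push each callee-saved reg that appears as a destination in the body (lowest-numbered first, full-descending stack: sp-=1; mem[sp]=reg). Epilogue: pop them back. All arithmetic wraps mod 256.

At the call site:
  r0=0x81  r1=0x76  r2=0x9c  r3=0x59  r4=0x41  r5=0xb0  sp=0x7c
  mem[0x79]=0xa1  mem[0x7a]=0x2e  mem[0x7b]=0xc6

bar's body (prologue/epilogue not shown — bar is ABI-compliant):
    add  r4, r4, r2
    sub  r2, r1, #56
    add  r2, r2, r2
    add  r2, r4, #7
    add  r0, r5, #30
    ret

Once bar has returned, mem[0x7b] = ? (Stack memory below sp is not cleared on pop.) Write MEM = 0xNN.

prologue: push r0 → mem[0x7b]=0x81, sp=0x7b
prologue: push r4 → mem[0x7a]=0x41, sp=0x7a
body[0] add  r4, r4, r2 → r4=0xdd
body[1] sub  r2, r1, #56 → r2=0x3e
body[2] add  r2, r2, r2 → r2=0x7c
body[3] add  r2, r4, #7 → r2=0xe4
body[4] add  r0, r5, #30 → r0=0xce
epilogue: pop r4=0x41, sp=0x7b
epilogue: pop r0=0x81, sp=0x7c
prologue pushed ['r0', 'r4'] at ['0x7b', '0x7a']

MEM = 0x81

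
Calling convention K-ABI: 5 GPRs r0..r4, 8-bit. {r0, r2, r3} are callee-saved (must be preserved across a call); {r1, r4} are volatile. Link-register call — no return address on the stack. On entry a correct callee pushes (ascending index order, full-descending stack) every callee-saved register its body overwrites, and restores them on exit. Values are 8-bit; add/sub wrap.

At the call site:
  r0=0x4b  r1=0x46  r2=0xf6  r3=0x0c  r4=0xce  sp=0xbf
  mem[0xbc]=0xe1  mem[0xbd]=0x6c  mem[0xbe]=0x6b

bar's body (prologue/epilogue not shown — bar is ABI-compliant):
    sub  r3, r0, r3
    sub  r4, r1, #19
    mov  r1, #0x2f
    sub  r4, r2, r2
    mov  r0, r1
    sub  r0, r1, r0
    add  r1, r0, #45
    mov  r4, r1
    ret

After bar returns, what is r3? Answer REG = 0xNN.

prologue: push r0 -> mem[0xbe]=0x4b, sp=0xbe
prologue: push r3 -> mem[0xbd]=0x0c, sp=0xbd
body[0] sub  r3, r0, r3 -> r3=0x3f
body[1] sub  r4, r1, #19 -> r4=0x33
body[2] mov  r1, #0x2f -> r1=0x2f
body[3] sub  r4, r2, r2 -> r4=0x00
body[4] mov  r0, r1 -> r0=0x2f
body[5] sub  r0, r1, r0 -> r0=0x00
body[6] add  r1, r0, #45 -> r1=0x2d
body[7] mov  r4, r1 -> r4=0x2d
epilogue: pop r3=0x0c, sp=0xbe
epilogue: pop r0=0x4b, sp=0xbf
r3 is callee-saved -> restored

REG = 0x0c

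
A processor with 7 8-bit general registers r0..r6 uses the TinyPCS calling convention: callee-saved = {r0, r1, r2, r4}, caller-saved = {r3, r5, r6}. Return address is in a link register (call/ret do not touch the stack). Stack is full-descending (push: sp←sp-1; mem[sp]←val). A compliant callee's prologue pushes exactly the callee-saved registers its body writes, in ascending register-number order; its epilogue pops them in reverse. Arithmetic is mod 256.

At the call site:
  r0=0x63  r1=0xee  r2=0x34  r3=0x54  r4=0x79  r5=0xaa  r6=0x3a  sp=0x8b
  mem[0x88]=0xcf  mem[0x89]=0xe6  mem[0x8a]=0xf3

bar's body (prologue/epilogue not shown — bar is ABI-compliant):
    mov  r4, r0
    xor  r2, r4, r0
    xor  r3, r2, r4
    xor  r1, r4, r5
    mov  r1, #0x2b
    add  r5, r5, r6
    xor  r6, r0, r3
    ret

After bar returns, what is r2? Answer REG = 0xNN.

prologue: push r1 -> mem[0x8a]=0xee, sp=0x8a
prologue: push r2 -> mem[0x89]=0x34, sp=0x89
prologue: push r4 -> mem[0x88]=0x79, sp=0x88
body[0] mov  r4, r0 -> r4=0x63
body[1] xor  r2, r4, r0 -> r2=0x00
body[2] xor  r3, r2, r4 -> r3=0x63
body[3] xor  r1, r4, r5 -> r1=0xc9
body[4] mov  r1, #0x2b -> r1=0x2b
body[5] add  r5, r5, r6 -> r5=0xe4
body[6] xor  r6, r0, r3 -> r6=0x00
epilogue: pop r4=0x79, sp=0x89
epilogue: pop r2=0x34, sp=0x8a
epilogue: pop r1=0xee, sp=0x8b
r2 is callee-saved -> restored

REG = 0x34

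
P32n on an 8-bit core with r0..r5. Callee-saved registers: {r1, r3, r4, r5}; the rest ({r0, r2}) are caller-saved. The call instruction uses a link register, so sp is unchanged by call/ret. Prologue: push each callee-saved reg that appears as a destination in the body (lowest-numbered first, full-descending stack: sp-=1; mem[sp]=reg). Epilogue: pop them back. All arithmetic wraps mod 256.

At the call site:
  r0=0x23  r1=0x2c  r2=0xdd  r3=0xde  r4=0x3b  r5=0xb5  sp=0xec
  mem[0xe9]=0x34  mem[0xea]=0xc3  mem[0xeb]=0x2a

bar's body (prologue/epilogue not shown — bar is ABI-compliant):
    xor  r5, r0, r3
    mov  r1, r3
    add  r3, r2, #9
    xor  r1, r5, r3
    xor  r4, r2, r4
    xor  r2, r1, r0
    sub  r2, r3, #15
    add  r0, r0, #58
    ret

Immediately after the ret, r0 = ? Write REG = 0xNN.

REG = 0x5d

prologue: push r1 → mem[0xeb]=0x2c, sp=0xeb
prologue: push r3 → mem[0xea]=0xde, sp=0xea
prologue: push r4 → mem[0xe9]=0x3b, sp=0xe9
prologue: push r5 → mem[0xe8]=0xb5, sp=0xe8
body[0] xor  r5, r0, r3 → r5=0xfd
body[1] mov  r1, r3 → r1=0xde
body[2] add  r3, r2, #9 → r3=0xe6
body[3] xor  r1, r5, r3 → r1=0x1b
body[4] xor  r4, r2, r4 → r4=0xe6
body[5] xor  r2, r1, r0 → r2=0x38
body[6] sub  r2, r3, #15 → r2=0xd7
body[7] add  r0, r0, #58 → r0=0x5d
epilogue: pop r5=0xb5, sp=0xe9
epilogue: pop r4=0x3b, sp=0xea
epilogue: pop r3=0xde, sp=0xeb
epilogue: pop r1=0x2c, sp=0xec
r0 is caller-saved → body value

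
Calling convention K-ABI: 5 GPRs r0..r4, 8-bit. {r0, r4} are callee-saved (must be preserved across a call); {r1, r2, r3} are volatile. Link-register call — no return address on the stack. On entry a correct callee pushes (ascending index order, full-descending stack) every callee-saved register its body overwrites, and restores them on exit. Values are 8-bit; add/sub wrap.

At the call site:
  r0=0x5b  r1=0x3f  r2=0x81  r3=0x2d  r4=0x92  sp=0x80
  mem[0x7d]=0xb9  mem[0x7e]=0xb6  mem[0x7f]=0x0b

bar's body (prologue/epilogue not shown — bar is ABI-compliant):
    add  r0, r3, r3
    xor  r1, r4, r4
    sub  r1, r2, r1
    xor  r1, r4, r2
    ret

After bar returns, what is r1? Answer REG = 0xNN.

REG = 0x13

prologue: push r0 -> mem[0x7f]=0x5b, sp=0x7f
body[0] add  r0, r3, r3 -> r0=0x5a
body[1] xor  r1, r4, r4 -> r1=0x00
body[2] sub  r1, r2, r1 -> r1=0x81
body[3] xor  r1, r4, r2 -> r1=0x13
epilogue: pop r0=0x5b, sp=0x80
r1 is caller-saved -> body value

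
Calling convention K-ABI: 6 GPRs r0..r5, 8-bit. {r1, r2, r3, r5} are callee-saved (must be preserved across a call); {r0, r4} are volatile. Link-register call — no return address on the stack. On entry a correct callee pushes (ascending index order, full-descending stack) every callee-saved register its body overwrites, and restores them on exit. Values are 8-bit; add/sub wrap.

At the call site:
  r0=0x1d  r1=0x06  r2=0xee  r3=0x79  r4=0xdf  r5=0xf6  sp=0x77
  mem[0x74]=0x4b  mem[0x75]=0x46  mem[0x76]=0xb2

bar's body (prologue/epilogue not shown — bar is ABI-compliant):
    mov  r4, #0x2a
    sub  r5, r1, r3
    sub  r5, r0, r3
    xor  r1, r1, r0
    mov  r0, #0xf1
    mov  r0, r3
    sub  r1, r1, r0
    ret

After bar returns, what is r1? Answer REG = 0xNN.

prologue: push r1 -> mem[0x76]=0x06, sp=0x76
prologue: push r5 -> mem[0x75]=0xf6, sp=0x75
body[0] mov  r4, #0x2a -> r4=0x2a
body[1] sub  r5, r1, r3 -> r5=0x8d
body[2] sub  r5, r0, r3 -> r5=0xa4
body[3] xor  r1, r1, r0 -> r1=0x1b
body[4] mov  r0, #0xf1 -> r0=0xf1
body[5] mov  r0, r3 -> r0=0x79
body[6] sub  r1, r1, r0 -> r1=0xa2
epilogue: pop r5=0xf6, sp=0x76
epilogue: pop r1=0x06, sp=0x77
r1 is callee-saved -> restored

REG = 0x06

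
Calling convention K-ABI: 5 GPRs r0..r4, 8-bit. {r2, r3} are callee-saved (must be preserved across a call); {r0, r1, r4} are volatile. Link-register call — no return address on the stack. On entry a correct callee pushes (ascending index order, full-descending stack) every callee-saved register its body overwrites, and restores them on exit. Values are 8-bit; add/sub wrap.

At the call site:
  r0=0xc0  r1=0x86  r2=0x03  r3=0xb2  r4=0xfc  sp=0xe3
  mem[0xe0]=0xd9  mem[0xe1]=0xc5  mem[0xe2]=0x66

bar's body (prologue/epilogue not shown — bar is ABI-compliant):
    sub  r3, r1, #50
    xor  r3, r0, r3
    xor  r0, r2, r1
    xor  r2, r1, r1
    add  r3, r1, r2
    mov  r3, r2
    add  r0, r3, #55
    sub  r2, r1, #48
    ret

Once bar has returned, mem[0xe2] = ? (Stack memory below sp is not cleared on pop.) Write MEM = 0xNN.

prologue: push r2 -> mem[0xe2]=0x03, sp=0xe2
prologue: push r3 -> mem[0xe1]=0xb2, sp=0xe1
body[0] sub  r3, r1, #50 -> r3=0x54
body[1] xor  r3, r0, r3 -> r3=0x94
body[2] xor  r0, r2, r1 -> r0=0x85
body[3] xor  r2, r1, r1 -> r2=0x00
body[4] add  r3, r1, r2 -> r3=0x86
body[5] mov  r3, r2 -> r3=0x00
body[6] add  r0, r3, #55 -> r0=0x37
body[7] sub  r2, r1, #48 -> r2=0x56
epilogue: pop r3=0xb2, sp=0xe2
epilogue: pop r2=0x03, sp=0xe3
prologue pushed ['r2', 'r3'] at ['0xe2', '0xe1']

MEM = 0x03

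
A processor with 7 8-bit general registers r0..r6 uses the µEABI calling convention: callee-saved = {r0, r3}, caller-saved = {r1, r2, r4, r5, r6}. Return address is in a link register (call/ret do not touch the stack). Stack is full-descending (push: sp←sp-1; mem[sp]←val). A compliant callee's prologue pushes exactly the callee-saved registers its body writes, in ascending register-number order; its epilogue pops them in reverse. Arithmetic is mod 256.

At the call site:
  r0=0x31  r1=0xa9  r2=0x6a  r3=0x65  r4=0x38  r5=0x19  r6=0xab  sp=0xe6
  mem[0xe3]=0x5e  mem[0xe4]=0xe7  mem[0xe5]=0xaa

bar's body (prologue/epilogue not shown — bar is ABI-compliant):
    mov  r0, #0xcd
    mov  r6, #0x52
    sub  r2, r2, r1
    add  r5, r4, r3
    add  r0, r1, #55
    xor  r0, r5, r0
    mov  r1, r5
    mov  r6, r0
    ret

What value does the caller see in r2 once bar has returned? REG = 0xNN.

prologue: push r0 → mem[0xe5]=0x31, sp=0xe5
body[0] mov  r0, #0xcd → r0=0xcd
body[1] mov  r6, #0x52 → r6=0x52
body[2] sub  r2, r2, r1 → r2=0xc1
body[3] add  r5, r4, r3 → r5=0x9d
body[4] add  r0, r1, #55 → r0=0xe0
body[5] xor  r0, r5, r0 → r0=0x7d
body[6] mov  r1, r5 → r1=0x9d
body[7] mov  r6, r0 → r6=0x7d
epilogue: pop r0=0x31, sp=0xe6
r2 is caller-saved → body value

REG = 0xc1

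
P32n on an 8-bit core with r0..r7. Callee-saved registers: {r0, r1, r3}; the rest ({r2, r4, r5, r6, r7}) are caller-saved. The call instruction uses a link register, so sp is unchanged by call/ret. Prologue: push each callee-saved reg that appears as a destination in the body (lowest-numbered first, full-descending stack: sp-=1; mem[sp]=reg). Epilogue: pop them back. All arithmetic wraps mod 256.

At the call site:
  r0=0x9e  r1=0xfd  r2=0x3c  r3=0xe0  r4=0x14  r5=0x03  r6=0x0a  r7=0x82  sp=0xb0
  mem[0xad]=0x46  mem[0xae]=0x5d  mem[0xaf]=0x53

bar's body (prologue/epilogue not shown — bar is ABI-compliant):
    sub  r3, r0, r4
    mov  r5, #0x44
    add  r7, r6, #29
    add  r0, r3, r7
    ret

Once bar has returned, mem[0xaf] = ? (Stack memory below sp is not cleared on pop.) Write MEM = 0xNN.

MEM = 0x9e

prologue: push r0 -> mem[0xaf]=0x9e, sp=0xaf
prologue: push r3 -> mem[0xae]=0xe0, sp=0xae
body[0] sub  r3, r0, r4 -> r3=0x8a
body[1] mov  r5, #0x44 -> r5=0x44
body[2] add  r7, r6, #29 -> r7=0x27
body[3] add  r0, r3, r7 -> r0=0xb1
epilogue: pop r3=0xe0, sp=0xaf
epilogue: pop r0=0x9e, sp=0xb0
prologue pushed ['r0', 'r3'] at ['0xaf', '0xae']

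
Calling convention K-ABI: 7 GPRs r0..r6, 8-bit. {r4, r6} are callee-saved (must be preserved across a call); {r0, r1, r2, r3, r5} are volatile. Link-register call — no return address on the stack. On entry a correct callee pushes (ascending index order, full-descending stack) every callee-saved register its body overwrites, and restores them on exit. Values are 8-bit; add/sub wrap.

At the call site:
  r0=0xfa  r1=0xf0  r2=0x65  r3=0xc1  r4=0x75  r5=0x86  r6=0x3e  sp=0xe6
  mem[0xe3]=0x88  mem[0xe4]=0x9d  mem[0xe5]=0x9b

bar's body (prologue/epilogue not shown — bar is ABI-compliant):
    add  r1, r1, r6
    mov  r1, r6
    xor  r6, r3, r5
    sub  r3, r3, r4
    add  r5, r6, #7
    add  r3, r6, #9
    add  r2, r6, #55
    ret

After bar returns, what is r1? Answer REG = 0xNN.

REG = 0x3e

prologue: push r6 -> mem[0xe5]=0x3e, sp=0xe5
body[0] add  r1, r1, r6 -> r1=0x2e
body[1] mov  r1, r6 -> r1=0x3e
body[2] xor  r6, r3, r5 -> r6=0x47
body[3] sub  r3, r3, r4 -> r3=0x4c
body[4] add  r5, r6, #7 -> r5=0x4e
body[5] add  r3, r6, #9 -> r3=0x50
body[6] add  r2, r6, #55 -> r2=0x7e
epilogue: pop r6=0x3e, sp=0xe6
r1 is caller-saved -> body value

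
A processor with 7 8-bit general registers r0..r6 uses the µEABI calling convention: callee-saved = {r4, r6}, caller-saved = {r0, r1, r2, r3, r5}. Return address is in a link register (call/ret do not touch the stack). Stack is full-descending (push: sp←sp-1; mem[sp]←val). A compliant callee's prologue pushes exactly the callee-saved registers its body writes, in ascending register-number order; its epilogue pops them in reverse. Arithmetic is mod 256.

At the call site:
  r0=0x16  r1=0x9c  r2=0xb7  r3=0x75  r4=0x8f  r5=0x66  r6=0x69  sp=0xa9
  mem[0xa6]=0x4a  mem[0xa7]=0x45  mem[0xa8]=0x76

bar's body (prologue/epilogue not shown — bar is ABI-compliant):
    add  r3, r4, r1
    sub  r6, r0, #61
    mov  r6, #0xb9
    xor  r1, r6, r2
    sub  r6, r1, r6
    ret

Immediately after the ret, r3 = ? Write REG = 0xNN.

prologue: push r6 -> mem[0xa8]=0x69, sp=0xa8
body[0] add  r3, r4, r1 -> r3=0x2b
body[1] sub  r6, r0, #61 -> r6=0xd9
body[2] mov  r6, #0xb9 -> r6=0xb9
body[3] xor  r1, r6, r2 -> r1=0x0e
body[4] sub  r6, r1, r6 -> r6=0x55
epilogue: pop r6=0x69, sp=0xa9
r3 is caller-saved -> body value

REG = 0x2b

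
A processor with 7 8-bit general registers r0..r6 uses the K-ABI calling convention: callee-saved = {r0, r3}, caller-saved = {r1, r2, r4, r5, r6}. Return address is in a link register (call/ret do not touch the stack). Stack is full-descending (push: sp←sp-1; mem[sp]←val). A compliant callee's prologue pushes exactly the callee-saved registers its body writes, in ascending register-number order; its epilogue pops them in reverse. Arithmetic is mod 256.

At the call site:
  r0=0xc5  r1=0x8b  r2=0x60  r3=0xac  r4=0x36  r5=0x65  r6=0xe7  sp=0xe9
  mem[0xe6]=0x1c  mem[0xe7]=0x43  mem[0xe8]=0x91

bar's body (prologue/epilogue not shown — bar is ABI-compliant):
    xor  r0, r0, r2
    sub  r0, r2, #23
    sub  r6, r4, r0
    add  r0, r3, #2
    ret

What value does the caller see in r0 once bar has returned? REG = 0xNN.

REG = 0xc5

prologue: push r0 → mem[0xe8]=0xc5, sp=0xe8
body[0] xor  r0, r0, r2 → r0=0xa5
body[1] sub  r0, r2, #23 → r0=0x49
body[2] sub  r6, r4, r0 → r6=0xed
body[3] add  r0, r3, #2 → r0=0xae
epilogue: pop r0=0xc5, sp=0xe9
r0 is callee-saved → restored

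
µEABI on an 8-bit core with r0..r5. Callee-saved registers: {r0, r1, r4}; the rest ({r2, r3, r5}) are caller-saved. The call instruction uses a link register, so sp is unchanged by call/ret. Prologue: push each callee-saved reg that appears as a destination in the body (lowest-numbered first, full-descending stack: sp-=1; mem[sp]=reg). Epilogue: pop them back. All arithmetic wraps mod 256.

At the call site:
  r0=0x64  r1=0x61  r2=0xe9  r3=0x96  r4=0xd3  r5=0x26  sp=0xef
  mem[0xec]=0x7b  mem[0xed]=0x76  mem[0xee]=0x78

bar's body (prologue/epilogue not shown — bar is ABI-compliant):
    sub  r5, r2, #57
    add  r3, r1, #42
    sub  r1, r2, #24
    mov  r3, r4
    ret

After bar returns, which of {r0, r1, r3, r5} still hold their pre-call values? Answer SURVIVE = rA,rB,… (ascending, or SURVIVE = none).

prologue: push r1 -> mem[0xee]=0x61, sp=0xee
body[0] sub  r5, r2, #57 -> r5=0xb0
body[1] add  r3, r1, #42 -> r3=0x8b
body[2] sub  r1, r2, #24 -> r1=0xd1
body[3] mov  r3, r4 -> r3=0xd3
epilogue: pop r1=0x61, sp=0xef
r0: callee-saved, written=False
r1: callee-saved, written=True
r3: caller-saved, written=True
r5: caller-saved, written=True

SURVIVE = r0,r1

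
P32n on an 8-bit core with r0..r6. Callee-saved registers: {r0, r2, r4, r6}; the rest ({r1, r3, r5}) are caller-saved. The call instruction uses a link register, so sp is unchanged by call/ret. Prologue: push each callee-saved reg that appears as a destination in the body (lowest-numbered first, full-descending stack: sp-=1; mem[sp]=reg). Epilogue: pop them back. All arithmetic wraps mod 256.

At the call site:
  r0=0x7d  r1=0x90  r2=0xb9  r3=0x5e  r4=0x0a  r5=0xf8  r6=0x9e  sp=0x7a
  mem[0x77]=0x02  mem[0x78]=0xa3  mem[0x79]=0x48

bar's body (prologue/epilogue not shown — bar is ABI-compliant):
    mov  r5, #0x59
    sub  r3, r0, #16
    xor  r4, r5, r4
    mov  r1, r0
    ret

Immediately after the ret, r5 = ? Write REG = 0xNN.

REG = 0x59

prologue: push r4 -> mem[0x79]=0x0a, sp=0x79
body[0] mov  r5, #0x59 -> r5=0x59
body[1] sub  r3, r0, #16 -> r3=0x6d
body[2] xor  r4, r5, r4 -> r4=0x53
body[3] mov  r1, r0 -> r1=0x7d
epilogue: pop r4=0x0a, sp=0x7a
r5 is caller-saved -> body value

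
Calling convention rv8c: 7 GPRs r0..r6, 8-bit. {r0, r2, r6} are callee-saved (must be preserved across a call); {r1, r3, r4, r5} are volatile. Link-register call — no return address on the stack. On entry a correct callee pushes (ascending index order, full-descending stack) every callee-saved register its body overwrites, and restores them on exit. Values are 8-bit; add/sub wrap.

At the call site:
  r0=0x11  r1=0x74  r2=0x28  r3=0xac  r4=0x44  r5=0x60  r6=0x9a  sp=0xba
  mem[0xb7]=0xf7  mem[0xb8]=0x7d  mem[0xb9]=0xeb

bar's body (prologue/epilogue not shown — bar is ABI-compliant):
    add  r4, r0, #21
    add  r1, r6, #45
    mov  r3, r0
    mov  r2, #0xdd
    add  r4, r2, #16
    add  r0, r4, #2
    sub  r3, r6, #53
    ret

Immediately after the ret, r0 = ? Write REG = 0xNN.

prologue: push r0 → mem[0xb9]=0x11, sp=0xb9
prologue: push r2 → mem[0xb8]=0x28, sp=0xb8
body[0] add  r4, r0, #21 → r4=0x26
body[1] add  r1, r6, #45 → r1=0xc7
body[2] mov  r3, r0 → r3=0x11
body[3] mov  r2, #0xdd → r2=0xdd
body[4] add  r4, r2, #16 → r4=0xed
body[5] add  r0, r4, #2 → r0=0xef
body[6] sub  r3, r6, #53 → r3=0x65
epilogue: pop r2=0x28, sp=0xb9
epilogue: pop r0=0x11, sp=0xba
r0 is callee-saved → restored

REG = 0x11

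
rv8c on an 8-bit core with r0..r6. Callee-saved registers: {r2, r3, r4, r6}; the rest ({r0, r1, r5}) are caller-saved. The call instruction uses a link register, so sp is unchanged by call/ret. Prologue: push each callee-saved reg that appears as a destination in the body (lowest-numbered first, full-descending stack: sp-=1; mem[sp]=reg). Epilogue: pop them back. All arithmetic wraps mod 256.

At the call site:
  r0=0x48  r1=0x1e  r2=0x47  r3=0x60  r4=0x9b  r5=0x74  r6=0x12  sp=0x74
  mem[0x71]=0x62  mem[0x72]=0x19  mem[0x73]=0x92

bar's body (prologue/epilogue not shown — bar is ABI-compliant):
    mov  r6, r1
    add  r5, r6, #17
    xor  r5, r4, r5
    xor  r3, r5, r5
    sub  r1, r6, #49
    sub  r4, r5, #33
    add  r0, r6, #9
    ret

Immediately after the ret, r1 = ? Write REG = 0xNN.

REG = 0xed

prologue: push r3 → mem[0x73]=0x60, sp=0x73
prologue: push r4 → mem[0x72]=0x9b, sp=0x72
prologue: push r6 → mem[0x71]=0x12, sp=0x71
body[0] mov  r6, r1 → r6=0x1e
body[1] add  r5, r6, #17 → r5=0x2f
body[2] xor  r5, r4, r5 → r5=0xb4
body[3] xor  r3, r5, r5 → r3=0x00
body[4] sub  r1, r6, #49 → r1=0xed
body[5] sub  r4, r5, #33 → r4=0x93
body[6] add  r0, r6, #9 → r0=0x27
epilogue: pop r6=0x12, sp=0x72
epilogue: pop r4=0x9b, sp=0x73
epilogue: pop r3=0x60, sp=0x74
r1 is caller-saved → body value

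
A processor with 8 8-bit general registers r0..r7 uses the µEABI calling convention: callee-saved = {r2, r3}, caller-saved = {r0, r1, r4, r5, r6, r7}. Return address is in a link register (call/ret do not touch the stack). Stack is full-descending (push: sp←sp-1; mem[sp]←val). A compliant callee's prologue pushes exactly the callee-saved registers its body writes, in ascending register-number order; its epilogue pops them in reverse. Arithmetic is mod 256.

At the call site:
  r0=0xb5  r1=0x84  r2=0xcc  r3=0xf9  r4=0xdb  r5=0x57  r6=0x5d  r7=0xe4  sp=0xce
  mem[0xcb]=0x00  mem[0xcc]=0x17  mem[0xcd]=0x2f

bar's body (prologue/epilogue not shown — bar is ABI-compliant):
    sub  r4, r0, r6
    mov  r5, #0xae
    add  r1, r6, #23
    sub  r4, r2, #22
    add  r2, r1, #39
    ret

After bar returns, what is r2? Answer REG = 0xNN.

REG = 0xcc

prologue: push r2 → mem[0xcd]=0xcc, sp=0xcd
body[0] sub  r4, r0, r6 → r4=0x58
body[1] mov  r5, #0xae → r5=0xae
body[2] add  r1, r6, #23 → r1=0x74
body[3] sub  r4, r2, #22 → r4=0xb6
body[4] add  r2, r1, #39 → r2=0x9b
epilogue: pop r2=0xcc, sp=0xce
r2 is callee-saved → restored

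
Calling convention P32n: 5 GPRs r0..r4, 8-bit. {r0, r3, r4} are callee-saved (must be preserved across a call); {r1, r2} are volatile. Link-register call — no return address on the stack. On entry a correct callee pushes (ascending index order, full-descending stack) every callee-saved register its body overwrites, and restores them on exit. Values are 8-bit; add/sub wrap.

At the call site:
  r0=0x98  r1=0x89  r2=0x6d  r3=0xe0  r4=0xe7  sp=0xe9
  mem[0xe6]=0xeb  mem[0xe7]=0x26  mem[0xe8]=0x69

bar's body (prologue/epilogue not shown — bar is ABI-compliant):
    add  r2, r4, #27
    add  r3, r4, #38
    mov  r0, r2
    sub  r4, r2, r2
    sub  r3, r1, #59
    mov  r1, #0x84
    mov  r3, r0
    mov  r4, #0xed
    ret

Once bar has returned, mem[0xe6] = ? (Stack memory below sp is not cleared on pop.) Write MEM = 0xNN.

prologue: push r0 -> mem[0xe8]=0x98, sp=0xe8
prologue: push r3 -> mem[0xe7]=0xe0, sp=0xe7
prologue: push r4 -> mem[0xe6]=0xe7, sp=0xe6
body[0] add  r2, r4, #27 -> r2=0x02
body[1] add  r3, r4, #38 -> r3=0x0d
body[2] mov  r0, r2 -> r0=0x02
body[3] sub  r4, r2, r2 -> r4=0x00
body[4] sub  r3, r1, #59 -> r3=0x4e
body[5] mov  r1, #0x84 -> r1=0x84
body[6] mov  r3, r0 -> r3=0x02
body[7] mov  r4, #0xed -> r4=0xed
epilogue: pop r4=0xe7, sp=0xe7
epilogue: pop r3=0xe0, sp=0xe8
epilogue: pop r0=0x98, sp=0xe9
prologue pushed ['r0', 'r3', 'r4'] at ['0xe8', '0xe7', '0xe6']

MEM = 0xe7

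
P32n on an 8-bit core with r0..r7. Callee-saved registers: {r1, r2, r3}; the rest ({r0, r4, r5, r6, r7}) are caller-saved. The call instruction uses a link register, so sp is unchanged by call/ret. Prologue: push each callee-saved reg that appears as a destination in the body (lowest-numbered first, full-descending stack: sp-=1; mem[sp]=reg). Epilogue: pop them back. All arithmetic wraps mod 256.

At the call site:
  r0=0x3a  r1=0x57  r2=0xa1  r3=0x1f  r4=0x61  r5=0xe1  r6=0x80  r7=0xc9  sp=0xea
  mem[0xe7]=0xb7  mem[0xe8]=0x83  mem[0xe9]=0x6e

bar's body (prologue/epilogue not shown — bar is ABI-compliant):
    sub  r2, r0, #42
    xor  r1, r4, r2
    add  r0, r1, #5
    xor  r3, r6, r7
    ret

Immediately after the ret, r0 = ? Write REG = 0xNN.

REG = 0x76

prologue: push r1 → mem[0xe9]=0x57, sp=0xe9
prologue: push r2 → mem[0xe8]=0xa1, sp=0xe8
prologue: push r3 → mem[0xe7]=0x1f, sp=0xe7
body[0] sub  r2, r0, #42 → r2=0x10
body[1] xor  r1, r4, r2 → r1=0x71
body[2] add  r0, r1, #5 → r0=0x76
body[3] xor  r3, r6, r7 → r3=0x49
epilogue: pop r3=0x1f, sp=0xe8
epilogue: pop r2=0xa1, sp=0xe9
epilogue: pop r1=0x57, sp=0xea
r0 is caller-saved → body value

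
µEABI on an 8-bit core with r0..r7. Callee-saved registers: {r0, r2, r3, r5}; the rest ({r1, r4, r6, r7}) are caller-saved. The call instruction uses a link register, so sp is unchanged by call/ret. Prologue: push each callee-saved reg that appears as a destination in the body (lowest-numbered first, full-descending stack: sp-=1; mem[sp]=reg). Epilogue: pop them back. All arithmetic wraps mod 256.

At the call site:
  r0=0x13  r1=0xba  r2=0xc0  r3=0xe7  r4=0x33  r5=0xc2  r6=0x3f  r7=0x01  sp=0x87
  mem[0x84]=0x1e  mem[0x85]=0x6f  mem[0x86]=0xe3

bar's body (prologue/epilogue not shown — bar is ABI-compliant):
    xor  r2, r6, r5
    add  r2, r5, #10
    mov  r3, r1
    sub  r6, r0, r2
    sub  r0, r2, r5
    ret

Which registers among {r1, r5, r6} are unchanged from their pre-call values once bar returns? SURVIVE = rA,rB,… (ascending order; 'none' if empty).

SURVIVE = r1,r5

prologue: push r0 → mem[0x86]=0x13, sp=0x86
prologue: push r2 → mem[0x85]=0xc0, sp=0x85
prologue: push r3 → mem[0x84]=0xe7, sp=0x84
body[0] xor  r2, r6, r5 → r2=0xfd
body[1] add  r2, r5, #10 → r2=0xcc
body[2] mov  r3, r1 → r3=0xba
body[3] sub  r6, r0, r2 → r6=0x47
body[4] sub  r0, r2, r5 → r0=0x0a
epilogue: pop r3=0xe7, sp=0x85
epilogue: pop r2=0xc0, sp=0x86
epilogue: pop r0=0x13, sp=0x87
r1: caller-saved, written=False
r5: callee-saved, written=False
r6: caller-saved, written=True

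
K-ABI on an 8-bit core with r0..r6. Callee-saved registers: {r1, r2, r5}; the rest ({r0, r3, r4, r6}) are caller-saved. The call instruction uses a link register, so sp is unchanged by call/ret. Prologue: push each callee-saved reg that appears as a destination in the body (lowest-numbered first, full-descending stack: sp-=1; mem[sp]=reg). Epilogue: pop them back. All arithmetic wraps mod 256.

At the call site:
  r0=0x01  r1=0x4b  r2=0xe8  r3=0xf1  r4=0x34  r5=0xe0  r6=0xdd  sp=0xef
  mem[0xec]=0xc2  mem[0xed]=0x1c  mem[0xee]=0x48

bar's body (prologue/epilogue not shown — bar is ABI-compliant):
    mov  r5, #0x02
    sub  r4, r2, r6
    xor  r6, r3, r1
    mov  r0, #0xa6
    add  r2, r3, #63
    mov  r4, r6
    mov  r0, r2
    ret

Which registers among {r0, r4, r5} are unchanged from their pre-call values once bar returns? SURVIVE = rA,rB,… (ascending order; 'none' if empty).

SURVIVE = r5

prologue: push r2 → mem[0xee]=0xe8, sp=0xee
prologue: push r5 → mem[0xed]=0xe0, sp=0xed
body[0] mov  r5, #0x02 → r5=0x02
body[1] sub  r4, r2, r6 → r4=0x0b
body[2] xor  r6, r3, r1 → r6=0xba
body[3] mov  r0, #0xa6 → r0=0xa6
body[4] add  r2, r3, #63 → r2=0x30
body[5] mov  r4, r6 → r4=0xba
body[6] mov  r0, r2 → r0=0x30
epilogue: pop r5=0xe0, sp=0xee
epilogue: pop r2=0xe8, sp=0xef
r0: caller-saved, written=True
r4: caller-saved, written=True
r5: callee-saved, written=True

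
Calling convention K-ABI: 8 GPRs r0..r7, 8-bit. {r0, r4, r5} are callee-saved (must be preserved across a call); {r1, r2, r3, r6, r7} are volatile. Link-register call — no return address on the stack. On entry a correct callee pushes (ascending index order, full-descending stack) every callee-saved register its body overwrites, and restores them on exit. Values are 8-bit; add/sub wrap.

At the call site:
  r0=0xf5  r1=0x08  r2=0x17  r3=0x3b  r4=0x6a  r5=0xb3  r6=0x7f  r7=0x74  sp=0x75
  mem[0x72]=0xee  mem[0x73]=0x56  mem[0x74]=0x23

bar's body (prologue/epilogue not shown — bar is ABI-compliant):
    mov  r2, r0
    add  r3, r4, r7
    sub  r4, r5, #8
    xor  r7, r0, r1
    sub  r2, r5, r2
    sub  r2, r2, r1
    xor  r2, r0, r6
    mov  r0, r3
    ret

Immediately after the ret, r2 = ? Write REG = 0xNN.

prologue: push r0 → mem[0x74]=0xf5, sp=0x74
prologue: push r4 → mem[0x73]=0x6a, sp=0x73
body[0] mov  r2, r0 → r2=0xf5
body[1] add  r3, r4, r7 → r3=0xde
body[2] sub  r4, r5, #8 → r4=0xab
body[3] xor  r7, r0, r1 → r7=0xfd
body[4] sub  r2, r5, r2 → r2=0xbe
body[5] sub  r2, r2, r1 → r2=0xb6
body[6] xor  r2, r0, r6 → r2=0x8a
body[7] mov  r0, r3 → r0=0xde
epilogue: pop r4=0x6a, sp=0x74
epilogue: pop r0=0xf5, sp=0x75
r2 is caller-saved → body value

REG = 0x8a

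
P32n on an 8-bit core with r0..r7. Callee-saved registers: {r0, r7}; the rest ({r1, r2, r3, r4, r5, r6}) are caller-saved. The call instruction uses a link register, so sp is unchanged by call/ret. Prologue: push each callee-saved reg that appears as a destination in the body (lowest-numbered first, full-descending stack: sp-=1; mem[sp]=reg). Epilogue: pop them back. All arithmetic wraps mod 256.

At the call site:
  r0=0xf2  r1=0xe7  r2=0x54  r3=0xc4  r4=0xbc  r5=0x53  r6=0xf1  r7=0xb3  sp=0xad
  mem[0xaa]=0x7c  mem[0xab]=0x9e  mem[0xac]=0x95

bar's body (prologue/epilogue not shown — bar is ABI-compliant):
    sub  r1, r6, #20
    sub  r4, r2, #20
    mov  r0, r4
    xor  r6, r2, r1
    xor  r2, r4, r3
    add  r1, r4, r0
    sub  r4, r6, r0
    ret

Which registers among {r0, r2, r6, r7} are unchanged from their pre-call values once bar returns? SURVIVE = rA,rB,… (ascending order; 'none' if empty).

prologue: push r0 -> mem[0xac]=0xf2, sp=0xac
body[0] sub  r1, r6, #20 -> r1=0xdd
body[1] sub  r4, r2, #20 -> r4=0x40
body[2] mov  r0, r4 -> r0=0x40
body[3] xor  r6, r2, r1 -> r6=0x89
body[4] xor  r2, r4, r3 -> r2=0x84
body[5] add  r1, r4, r0 -> r1=0x80
body[6] sub  r4, r6, r0 -> r4=0x49
epilogue: pop r0=0xf2, sp=0xad
r0: callee-saved, written=True
r2: caller-saved, written=True
r6: caller-saved, written=True
r7: callee-saved, written=False

SURVIVE = r0,r7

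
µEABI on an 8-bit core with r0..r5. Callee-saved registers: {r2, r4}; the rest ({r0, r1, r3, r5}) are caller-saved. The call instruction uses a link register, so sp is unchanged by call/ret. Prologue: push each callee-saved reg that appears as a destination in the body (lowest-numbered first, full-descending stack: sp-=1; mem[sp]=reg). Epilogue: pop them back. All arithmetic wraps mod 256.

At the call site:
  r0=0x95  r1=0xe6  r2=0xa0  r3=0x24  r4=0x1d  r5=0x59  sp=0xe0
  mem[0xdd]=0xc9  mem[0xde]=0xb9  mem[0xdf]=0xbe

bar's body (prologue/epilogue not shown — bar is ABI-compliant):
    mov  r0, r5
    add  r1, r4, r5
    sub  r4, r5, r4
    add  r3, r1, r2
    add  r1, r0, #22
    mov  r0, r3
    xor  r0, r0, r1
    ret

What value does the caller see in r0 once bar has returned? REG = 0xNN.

prologue: push r4 -> mem[0xdf]=0x1d, sp=0xdf
body[0] mov  r0, r5 -> r0=0x59
body[1] add  r1, r4, r5 -> r1=0x76
body[2] sub  r4, r5, r4 -> r4=0x3c
body[3] add  r3, r1, r2 -> r3=0x16
body[4] add  r1, r0, #22 -> r1=0x6f
body[5] mov  r0, r3 -> r0=0x16
body[6] xor  r0, r0, r1 -> r0=0x79
epilogue: pop r4=0x1d, sp=0xe0
r0 is caller-saved -> body value

REG = 0x79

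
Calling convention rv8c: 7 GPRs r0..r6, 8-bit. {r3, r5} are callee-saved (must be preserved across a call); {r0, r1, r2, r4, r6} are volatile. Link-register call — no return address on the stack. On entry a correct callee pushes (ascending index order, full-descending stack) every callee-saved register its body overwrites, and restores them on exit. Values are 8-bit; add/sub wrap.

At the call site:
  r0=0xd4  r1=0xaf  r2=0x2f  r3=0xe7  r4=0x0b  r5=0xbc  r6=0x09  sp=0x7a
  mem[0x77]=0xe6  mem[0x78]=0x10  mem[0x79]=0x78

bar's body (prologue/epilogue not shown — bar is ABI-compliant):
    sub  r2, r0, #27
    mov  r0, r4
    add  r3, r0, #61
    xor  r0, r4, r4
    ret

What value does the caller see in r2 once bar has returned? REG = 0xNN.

REG = 0xb9

prologue: push r3 → mem[0x79]=0xe7, sp=0x79
body[0] sub  r2, r0, #27 → r2=0xb9
body[1] mov  r0, r4 → r0=0x0b
body[2] add  r3, r0, #61 → r3=0x48
body[3] xor  r0, r4, r4 → r0=0x00
epilogue: pop r3=0xe7, sp=0x7a
r2 is caller-saved → body value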